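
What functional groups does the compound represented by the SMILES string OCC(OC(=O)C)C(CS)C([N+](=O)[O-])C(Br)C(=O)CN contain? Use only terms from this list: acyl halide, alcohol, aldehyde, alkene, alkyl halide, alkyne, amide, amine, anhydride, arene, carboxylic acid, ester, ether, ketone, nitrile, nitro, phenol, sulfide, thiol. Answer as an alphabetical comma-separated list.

Taking each segment in turn:
  HOCH2: HO– on an sp³ carbon → alcohol.
  CH(OCOCH3): pendant –OC(=O)CH3: an acyloxy group → ester.
  CH(CH2SH): pendant –CH2SH → thiol.
  CH(NO2): –NO2 on an sp³ carbon → nitro (the N=O is not a carbonyl).
  CH(Br): halogen on an sp³ carbon → alkyl halide.
  CO: –C(=O)– with carbon on both sides → ketone.
  CH2NH2: –NH2 on an sp³ carbon with no adjacent C=O → amine.

alcohol, alkyl halide, amine, ester, ketone, nitro, thiol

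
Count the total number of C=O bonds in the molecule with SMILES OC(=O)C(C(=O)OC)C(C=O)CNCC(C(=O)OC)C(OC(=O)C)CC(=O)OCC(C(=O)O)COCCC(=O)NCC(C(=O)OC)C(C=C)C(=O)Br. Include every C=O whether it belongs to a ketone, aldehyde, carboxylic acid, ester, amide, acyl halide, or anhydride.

HOOC: carboxylic acid, 1 C=O (running total 1).
CH(COOCH3): ester, 1 C=O (running total 2).
CH(CHO): aldehyde, 1 C=O (running total 3).
CH(COOCH3): ester, 1 C=O (running total 4).
CH(OCOCH3): ester, 1 C=O (running total 5).
CH2COOCH2: ester, 1 C=O (running total 6).
CH(COOH): carboxylic acid, 1 C=O (running total 7).
CH2CONHCH2: amide, 1 C=O (running total 8).
CH(COOCH3): ester, 1 C=O (running total 9).
COBr: acyl halide, 1 C=O (running total 10).

10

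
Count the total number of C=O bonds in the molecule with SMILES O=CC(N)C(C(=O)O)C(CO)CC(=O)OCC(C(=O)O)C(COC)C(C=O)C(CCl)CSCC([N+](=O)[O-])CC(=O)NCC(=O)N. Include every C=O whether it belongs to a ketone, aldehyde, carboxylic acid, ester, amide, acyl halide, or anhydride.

7

OHC: aldehyde, 1 C=O (running total 1).
CH(COOH): carboxylic acid, 1 C=O (running total 2).
CH2COOCH2: ester, 1 C=O (running total 3).
CH(COOH): carboxylic acid, 1 C=O (running total 4).
CH(CHO): aldehyde, 1 C=O (running total 5).
CH2CONHCH2: amide, 1 C=O (running total 6).
CONH2: amide, 1 C=O (running total 7).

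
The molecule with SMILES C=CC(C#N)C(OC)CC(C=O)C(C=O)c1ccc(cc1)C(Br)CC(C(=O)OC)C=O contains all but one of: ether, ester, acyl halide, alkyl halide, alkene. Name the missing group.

ether: present (CH(OCH3) — pendant –OCH3: C–O–C with sp³ C, no adjacent C=O → ether).
alkene: present (CH2=CH — C=C double bond → alkene).
alkyl halide: present (CH(Br) — halogen on an sp³ carbon → alkyl halide).
ester: present (CH(COOCH3) — pendant –COOCH3: carbonyl C bonded to C and –OCH3 → ester).
acyl halide: no segment matches this pattern.

acyl halide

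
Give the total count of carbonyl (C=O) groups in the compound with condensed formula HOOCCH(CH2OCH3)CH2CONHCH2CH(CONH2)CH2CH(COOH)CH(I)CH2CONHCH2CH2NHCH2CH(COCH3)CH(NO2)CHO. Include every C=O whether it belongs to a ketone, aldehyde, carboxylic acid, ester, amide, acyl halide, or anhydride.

7

HOOC: carboxylic acid, 1 C=O (running total 1).
CH2CONHCH2: amide, 1 C=O (running total 2).
CH(CONH2): amide, 1 C=O (running total 3).
CH(COOH): carboxylic acid, 1 C=O (running total 4).
CH2CONHCH2: amide, 1 C=O (running total 5).
CH(COCH3): ketone, 1 C=O (running total 6).
CHO: aldehyde, 1 C=O (running total 7).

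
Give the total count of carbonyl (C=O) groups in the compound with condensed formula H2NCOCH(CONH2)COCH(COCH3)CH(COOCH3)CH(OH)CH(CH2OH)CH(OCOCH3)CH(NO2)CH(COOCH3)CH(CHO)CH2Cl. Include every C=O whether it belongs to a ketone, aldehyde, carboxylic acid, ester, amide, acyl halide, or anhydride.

H2NCO: amide, 1 C=O (running total 1).
CH(CONH2): amide, 1 C=O (running total 2).
CO: ketone, 1 C=O (running total 3).
CH(COCH3): ketone, 1 C=O (running total 4).
CH(COOCH3): ester, 1 C=O (running total 5).
CH(OCOCH3): ester, 1 C=O (running total 6).
CH(COOCH3): ester, 1 C=O (running total 7).
CH(CHO): aldehyde, 1 C=O (running total 8).

8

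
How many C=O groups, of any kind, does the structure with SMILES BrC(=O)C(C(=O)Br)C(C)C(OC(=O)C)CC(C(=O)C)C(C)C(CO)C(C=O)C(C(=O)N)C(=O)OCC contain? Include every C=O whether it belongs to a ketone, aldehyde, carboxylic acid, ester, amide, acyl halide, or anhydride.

BrCO: acyl halide, 1 C=O (running total 1).
CH(COBr): acyl halide, 1 C=O (running total 2).
CH(OCOCH3): ester, 1 C=O (running total 3).
CH(COCH3): ketone, 1 C=O (running total 4).
CH(CHO): aldehyde, 1 C=O (running total 5).
CH(CONH2): amide, 1 C=O (running total 6).
COOCH2CH3: ester, 1 C=O (running total 7).

7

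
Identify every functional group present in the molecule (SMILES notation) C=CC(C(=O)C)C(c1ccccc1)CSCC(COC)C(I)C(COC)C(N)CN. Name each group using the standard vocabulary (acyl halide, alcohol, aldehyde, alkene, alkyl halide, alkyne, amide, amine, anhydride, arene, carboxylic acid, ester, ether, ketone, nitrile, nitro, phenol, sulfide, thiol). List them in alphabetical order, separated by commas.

Working along the chain:
  CH2=CH: C=C double bond → alkene.
  CH(COCH3): pendant –COCH3: carbonyl C bonded to two carbons → ketone.
  CH(C6H5): pendant –C6H5: benzene ring → arene.
  CH2SCH2: C–S–C linkage → sulfide (thioether).
  CH(CH2OCH3): pendant –CH2OCH3: C–O–C linkage → ether.
  CH(I): halogen on an sp³ carbon → alkyl halide.
  CH(CH2OCH3): pendant –CH2OCH3: C–O–C linkage → ether.
  CH(NH2): –NH2 on an sp³ carbon with no adjacent C=O → amine.
  CH2NH2: –NH2 on an sp³ carbon with no adjacent C=O → amine.

alkene, alkyl halide, amine, arene, ether, ketone, sulfide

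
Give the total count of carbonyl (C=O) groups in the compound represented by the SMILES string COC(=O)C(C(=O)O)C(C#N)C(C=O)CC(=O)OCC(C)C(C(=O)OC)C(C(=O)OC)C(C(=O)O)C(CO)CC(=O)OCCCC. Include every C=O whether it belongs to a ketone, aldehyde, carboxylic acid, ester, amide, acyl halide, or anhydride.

CH3OOC: ester, 1 C=O (running total 1).
CH(COOH): carboxylic acid, 1 C=O (running total 2).
CH(CHO): aldehyde, 1 C=O (running total 3).
CH2COOCH2: ester, 1 C=O (running total 4).
CH(COOCH3): ester, 1 C=O (running total 5).
CH(COOCH3): ester, 1 C=O (running total 6).
CH(COOH): carboxylic acid, 1 C=O (running total 7).
CH2COOCH2: ester, 1 C=O (running total 8).

8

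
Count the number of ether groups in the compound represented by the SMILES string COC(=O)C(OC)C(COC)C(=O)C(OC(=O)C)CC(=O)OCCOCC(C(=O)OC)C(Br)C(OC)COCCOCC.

6

CH3O–C(=O)–: carbonyl C bonded to C and to –OCH3 → ester (not ketone + ether).
pendant –OCH3: C–O–C with sp³ C, no adjacent C=O → ether.
pendant –CH2OCH3: C–O–C linkage → ether.
–C(=O)– with carbon on both sides → ketone.
pendant –OC(=O)CH3: an acyloxy group → ester.
–C(=O)–O–C with C on the carbonyl side → ester.
C–O–C with sp³ carbons on both sides and no adjacent C=O → ether.
pendant –COOCH3: carbonyl C bonded to C and –OCH3 → ester.
halogen on an sp³ carbon → alkyl halide.
pendant –OCH3: C–O–C with sp³ C, no adjacent C=O → ether.
C–O–C with sp³ carbons on both sides and no adjacent C=O → ether.
C–O–C with sp³ carbons on both sides and no adjacent C=O → ether.
Ether appears at: CH(OCH3), CH(CH2OCH3), CH2OCH2, CH(OCH3), CH2OCH2, CH2OCH2 → 6.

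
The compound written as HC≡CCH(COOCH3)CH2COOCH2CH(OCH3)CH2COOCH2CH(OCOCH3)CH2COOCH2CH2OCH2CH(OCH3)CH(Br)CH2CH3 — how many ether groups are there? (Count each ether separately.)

Working along the chain:
  HC≡C: C≡C triple bond → alkyne.
  CH(COOCH3): pendant –COOCH3: carbonyl C bonded to C and –OCH3 → ester.
  CH2COOCH2: –C(=O)–O–C with C on the carbonyl side → ester.
  CH(OCH3): pendant –OCH3: C–O–C with sp³ C, no adjacent C=O → ether.
  CH2COOCH2: –C(=O)–O–C with C on the carbonyl side → ester.
  CH(OCOCH3): pendant –OC(=O)CH3: an acyloxy group → ester.
  CH2COOCH2: –C(=O)–O–C with C on the carbonyl side → ester.
  CH2OCH2: C–O–C with sp³ carbons on both sides and no adjacent C=O → ether.
  CH(OCH3): pendant –OCH3: C–O–C with sp³ C, no adjacent C=O → ether.
  CH(Br): halogen on an sp³ carbon → alkyl halide.
Ether appears at: CH(OCH3), CH2OCH2, CH(OCH3) → 3.

3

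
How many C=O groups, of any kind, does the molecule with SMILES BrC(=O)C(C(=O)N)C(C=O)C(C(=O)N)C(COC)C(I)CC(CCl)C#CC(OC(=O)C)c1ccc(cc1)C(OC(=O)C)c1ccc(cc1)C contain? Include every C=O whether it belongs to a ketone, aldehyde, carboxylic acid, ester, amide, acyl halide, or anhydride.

BrCO: acyl halide, 1 C=O (running total 1).
CH(CONH2): amide, 1 C=O (running total 2).
CH(CHO): aldehyde, 1 C=O (running total 3).
CH(CONH2): amide, 1 C=O (running total 4).
CH(OCOCH3): ester, 1 C=O (running total 5).
CH(OCOCH3): ester, 1 C=O (running total 6).

6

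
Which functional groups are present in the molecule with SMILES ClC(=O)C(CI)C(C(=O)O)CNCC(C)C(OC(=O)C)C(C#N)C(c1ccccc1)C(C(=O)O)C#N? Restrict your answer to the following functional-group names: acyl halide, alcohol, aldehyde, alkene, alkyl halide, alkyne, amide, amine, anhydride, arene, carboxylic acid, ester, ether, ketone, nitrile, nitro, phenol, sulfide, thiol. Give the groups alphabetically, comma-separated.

acyl halide, alkyl halide, amine, arene, carboxylic acid, ester, nitrile

–C(=O)Cl: carbonyl C bonded to C and to a halogen → acyl halide (not alkyl halide).
pendant –CH2X: halogen on sp³ carbon → alkyl halide.
pendant –COOH: carbonyl C bonded to C and –OH → carboxylic acid.
C–N–C with sp³ carbons and no adjacent C=O → amine (secondary).
pendant –OC(=O)CH3: an acyloxy group → ester.
pendant –C≡N: nitrile.
pendant –C6H5: benzene ring → arene.
pendant –COOH: carbonyl C bonded to C and –OH → carboxylic acid.
–C≡N: carbon triple-bonded to nitrogen → nitrile.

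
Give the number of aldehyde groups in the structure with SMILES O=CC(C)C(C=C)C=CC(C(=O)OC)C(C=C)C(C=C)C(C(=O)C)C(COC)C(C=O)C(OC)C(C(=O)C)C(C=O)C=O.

4

Reading the structure from left to right:
  OHC: terminal –CHO: carbonyl C bonded to H and C → aldehyde.
  CH(CH=CH2): pendant –CH=CH2: C=C double bond → alkene.
  CH=CH: C=C double bond → alkene.
  CH(COOCH3): pendant –COOCH3: carbonyl C bonded to C and –OCH3 → ester.
  CH(CH=CH2): pendant –CH=CH2: C=C double bond → alkene.
  CH(CH=CH2): pendant –CH=CH2: C=C double bond → alkene.
  CH(COCH3): pendant –COCH3: carbonyl C bonded to two carbons → ketone.
  CH(CH2OCH3): pendant –CH2OCH3: C–O–C linkage → ether.
  CH(CHO): pendant –CHO: carbonyl C bonded to C and H → aldehyde.
  CH(OCH3): pendant –OCH3: C–O–C with sp³ C, no adjacent C=O → ether.
  CH(COCH3): pendant –COCH3: carbonyl C bonded to two carbons → ketone.
  CH(CHO): pendant –CHO: carbonyl C bonded to C and H → aldehyde.
  CHO: terminal –CHO: carbonyl C bonded to H and C → aldehyde.
Aldehyde appears at: OHC, CH(CHO), CH(CHO), CHO → 4.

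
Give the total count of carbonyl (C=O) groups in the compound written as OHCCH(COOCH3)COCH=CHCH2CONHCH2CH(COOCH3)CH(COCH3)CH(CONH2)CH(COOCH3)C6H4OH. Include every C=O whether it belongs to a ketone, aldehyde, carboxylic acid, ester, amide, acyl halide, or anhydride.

8

OHC: aldehyde, 1 C=O (running total 1).
CH(COOCH3): ester, 1 C=O (running total 2).
CO: ketone, 1 C=O (running total 3).
CH2CONHCH2: amide, 1 C=O (running total 4).
CH(COOCH3): ester, 1 C=O (running total 5).
CH(COCH3): ketone, 1 C=O (running total 6).
CH(CONH2): amide, 1 C=O (running total 7).
CH(COOCH3): ester, 1 C=O (running total 8).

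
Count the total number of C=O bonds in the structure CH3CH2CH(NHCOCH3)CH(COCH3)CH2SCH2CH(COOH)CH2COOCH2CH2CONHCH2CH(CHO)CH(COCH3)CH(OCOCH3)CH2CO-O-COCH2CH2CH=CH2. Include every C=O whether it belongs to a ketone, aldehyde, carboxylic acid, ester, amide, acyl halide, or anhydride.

10

CH(NHCOCH3): amide, 1 C=O (running total 1).
CH(COCH3): ketone, 1 C=O (running total 2).
CH(COOH): carboxylic acid, 1 C=O (running total 3).
CH2COOCH2: ester, 1 C=O (running total 4).
CH2CONHCH2: amide, 1 C=O (running total 5).
CH(CHO): aldehyde, 1 C=O (running total 6).
CH(COCH3): ketone, 1 C=O (running total 7).
CH(OCOCH3): ester, 1 C=O (running total 8).
CH2CO-O-COCH2: anhydride, 2 C=O (running total 10).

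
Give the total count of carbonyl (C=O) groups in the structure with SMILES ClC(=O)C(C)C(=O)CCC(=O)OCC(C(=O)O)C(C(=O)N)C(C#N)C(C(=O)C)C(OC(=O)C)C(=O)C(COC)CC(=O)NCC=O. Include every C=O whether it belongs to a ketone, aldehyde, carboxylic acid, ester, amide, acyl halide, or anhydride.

10

ClCO: acyl halide, 1 C=O (running total 1).
CO: ketone, 1 C=O (running total 2).
CH2COOCH2: ester, 1 C=O (running total 3).
CH(COOH): carboxylic acid, 1 C=O (running total 4).
CH(CONH2): amide, 1 C=O (running total 5).
CH(COCH3): ketone, 1 C=O (running total 6).
CH(OCOCH3): ester, 1 C=O (running total 7).
CO: ketone, 1 C=O (running total 8).
CH2CONHCH2: amide, 1 C=O (running total 9).
CHO: aldehyde, 1 C=O (running total 10).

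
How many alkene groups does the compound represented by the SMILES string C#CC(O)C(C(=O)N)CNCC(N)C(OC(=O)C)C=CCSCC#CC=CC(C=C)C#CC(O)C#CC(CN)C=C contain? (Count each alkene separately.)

Taking each segment in turn:
  HC≡C: C≡C triple bond → alkyne.
  CH(OH): –OH on an sp³ carbon → alcohol (secondary).
  CH(CONH2): pendant –CONH2: carbonyl C bonded to C and N → amide.
  CH2NHCH2: C–N–C with sp³ carbons and no adjacent C=O → amine (secondary).
  CH(NH2): –NH2 on an sp³ carbon with no adjacent C=O → amine.
  CH(OCOCH3): pendant –OC(=O)CH3: an acyloxy group → ester.
  CH=CH: C=C double bond → alkene.
  CH2SCH2: C–S–C linkage → sulfide (thioether).
  C≡C: C≡C triple bond → alkyne.
  CH=CH: C=C double bond → alkene.
  CH(CH=CH2): pendant –CH=CH2: C=C double bond → alkene.
  C≡C: C≡C triple bond → alkyne.
  CH(OH): –OH on an sp³ carbon → alcohol (secondary).
  C≡C: C≡C triple bond → alkyne.
  CH(CH2NH2): pendant –CH2NH2: N on sp³ C, no adjacent C=O → amine.
  CH=CH2: C=C double bond → alkene.
Alkene appears at: CH=CH, CH=CH, CH(CH=CH2), CH=CH2 → 4.

4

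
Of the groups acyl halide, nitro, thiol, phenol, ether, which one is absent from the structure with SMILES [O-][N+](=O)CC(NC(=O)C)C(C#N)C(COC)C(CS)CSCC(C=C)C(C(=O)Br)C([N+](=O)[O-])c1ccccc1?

thiol: present (CH(CH2SH) — pendant –CH2SH → thiol).
acyl halide: present (CH(COBr) — pendant –C(=O)X: carbonyl C bonded to C and halogen → acyl halide).
ether: present (CH(CH2OCH3) — pendant –CH2OCH3: C–O–C linkage → ether).
nitro: present (O2NCH2 — –NO2 on carbon → nitro group).
phenol: no segment matches this pattern.

phenol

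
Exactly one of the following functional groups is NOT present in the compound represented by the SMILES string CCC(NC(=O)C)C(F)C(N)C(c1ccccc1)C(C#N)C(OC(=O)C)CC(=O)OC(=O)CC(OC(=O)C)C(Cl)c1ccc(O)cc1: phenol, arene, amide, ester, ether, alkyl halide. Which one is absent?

ether

ester: present (CH(OCOCH3) — pendant –OC(=O)CH3: an acyloxy group → ester).
alkyl halide: present (CH(F) — halogen on an sp³ carbon → alkyl halide).
phenol: present (C6H4OH — –OH attached directly to an aromatic ring → phenol (not alcohol); the ring itself is an arene).
amide: present (CH(NHCOCH3) — pendant –NHC(=O)CH3: N bonded to a carbonyl → amide (not amine)).
arene: present (CH(C6H5) — pendant –C6H5: benzene ring → arene).
ether: absent. In CH(OCOCH3), the C–O–C oxygen is adjacent to a C=O, so it belongs to an ester, not an ether.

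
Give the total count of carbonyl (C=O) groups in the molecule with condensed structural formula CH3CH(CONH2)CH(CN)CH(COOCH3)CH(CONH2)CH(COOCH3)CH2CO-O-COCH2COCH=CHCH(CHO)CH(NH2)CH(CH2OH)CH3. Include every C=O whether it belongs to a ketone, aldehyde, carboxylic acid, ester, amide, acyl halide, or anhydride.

8

CH(CONH2): amide, 1 C=O (running total 1).
CH(COOCH3): ester, 1 C=O (running total 2).
CH(CONH2): amide, 1 C=O (running total 3).
CH(COOCH3): ester, 1 C=O (running total 4).
CH2CO-O-COCH2: anhydride, 2 C=O (running total 6).
CO: ketone, 1 C=O (running total 7).
CH(CHO): aldehyde, 1 C=O (running total 8).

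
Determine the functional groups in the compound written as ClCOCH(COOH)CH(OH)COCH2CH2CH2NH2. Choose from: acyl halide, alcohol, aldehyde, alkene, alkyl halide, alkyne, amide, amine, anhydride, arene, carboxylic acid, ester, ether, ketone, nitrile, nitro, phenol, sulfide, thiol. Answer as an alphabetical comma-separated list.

acyl halide, alcohol, amine, carboxylic acid, ketone

–C(=O)Cl: carbonyl C bonded to C and to a halogen → acyl halide (not alkyl halide).
pendant –COOH: carbonyl C bonded to C and –OH → carboxylic acid.
–OH on an sp³ carbon → alcohol (secondary).
–C(=O)– with carbon on both sides → ketone.
–NH2 on an sp³ carbon with no adjacent C=O → amine.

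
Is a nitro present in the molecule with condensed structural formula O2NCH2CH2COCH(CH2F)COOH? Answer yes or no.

Reading the structure from left to right:
  O2NCH2: –NO2 on carbon → nitro group.
  CO: –C(=O)– with carbon on both sides → ketone.
  CH(CH2F): pendant –CH2X: halogen on sp³ carbon → alkyl halide.
  COOH: –COOH: carbonyl C bonded to –OH and C → carboxylic acid (the –OH is not a separate alcohol).
The O2NCH2 segment supplies the nitro: –NO2 on carbon → nitro group.

yes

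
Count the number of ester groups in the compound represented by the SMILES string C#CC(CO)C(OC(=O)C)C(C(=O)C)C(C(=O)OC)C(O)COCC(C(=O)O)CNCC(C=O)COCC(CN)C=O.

Reading the structure from left to right:
  HC≡C: C≡C triple bond → alkyne.
  CH(CH2OH): pendant –CH2OH on an sp³ backbone C → alcohol.
  CH(OCOCH3): pendant –OC(=O)CH3: an acyloxy group → ester.
  CH(COCH3): pendant –COCH3: carbonyl C bonded to two carbons → ketone.
  CH(COOCH3): pendant –COOCH3: carbonyl C bonded to C and –OCH3 → ester.
  CH(OH): –OH on an sp³ carbon → alcohol (secondary).
  CH2OCH2: C–O–C with sp³ carbons on both sides and no adjacent C=O → ether.
  CH(COOH): pendant –COOH: carbonyl C bonded to C and –OH → carboxylic acid.
  CH2NHCH2: C–N–C with sp³ carbons and no adjacent C=O → amine (secondary).
  CH(CHO): pendant –CHO: carbonyl C bonded to C and H → aldehyde.
  CH2OCH2: C–O–C with sp³ carbons on both sides and no adjacent C=O → ether.
  CH(CH2NH2): pendant –CH2NH2: N on sp³ C, no adjacent C=O → amine.
  CHO: terminal –CHO: carbonyl C bonded to H and C → aldehyde.
Ester appears at: CH(OCOCH3), CH(COOCH3) → 2.

2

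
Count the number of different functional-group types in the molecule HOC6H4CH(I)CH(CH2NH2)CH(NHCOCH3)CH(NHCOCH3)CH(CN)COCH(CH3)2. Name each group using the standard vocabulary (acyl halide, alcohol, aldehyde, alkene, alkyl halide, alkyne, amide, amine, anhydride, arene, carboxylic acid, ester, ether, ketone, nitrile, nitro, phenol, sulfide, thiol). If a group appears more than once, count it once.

7

–OH attached directly to an aromatic ring → phenol (not alcohol); the ring itself is an arene.
halogen on an sp³ carbon → alkyl halide.
pendant –CH2NH2: N on sp³ C, no adjacent C=O → amine.
pendant –NHC(=O)CH3: N bonded to a carbonyl → amide (not amine).
pendant –NHC(=O)CH3: N bonded to a carbonyl → amide (not amine).
pendant –C≡N: nitrile.
–C(=O)– with carbon on both sides → ketone.
Distinct types present: alkyl halide, amide, amine, arene, ketone, nitrile, phenol.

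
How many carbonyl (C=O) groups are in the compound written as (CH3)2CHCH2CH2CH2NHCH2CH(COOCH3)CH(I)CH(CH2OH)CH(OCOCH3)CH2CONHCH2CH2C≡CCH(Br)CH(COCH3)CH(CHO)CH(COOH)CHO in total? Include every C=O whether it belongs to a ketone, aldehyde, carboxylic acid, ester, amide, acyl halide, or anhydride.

CH(COOCH3): ester, 1 C=O (running total 1).
CH(OCOCH3): ester, 1 C=O (running total 2).
CH2CONHCH2: amide, 1 C=O (running total 3).
CH(COCH3): ketone, 1 C=O (running total 4).
CH(CHO): aldehyde, 1 C=O (running total 5).
CH(COOH): carboxylic acid, 1 C=O (running total 6).
CHO: aldehyde, 1 C=O (running total 7).

7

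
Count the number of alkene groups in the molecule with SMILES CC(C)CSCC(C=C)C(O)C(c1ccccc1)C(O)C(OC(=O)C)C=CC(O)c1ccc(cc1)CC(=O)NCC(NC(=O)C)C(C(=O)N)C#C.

Reading the structure from left to right:
  CH2SCH2: C–S–C linkage → sulfide (thioether).
  CH(CH=CH2): pendant –CH=CH2: C=C double bond → alkene.
  CH(OH): –OH on an sp³ carbon → alcohol (secondary).
  CH(C6H5): pendant –C6H5: benzene ring → arene.
  CH(OH): –OH on an sp³ carbon → alcohol (secondary).
  CH(OCOCH3): pendant –OC(=O)CH3: an acyloxy group → ester.
  CH=CH: C=C double bond → alkene.
  CH(OH): –OH on an sp³ carbon → alcohol (secondary).
  C6H4: para-disubstituted benzene ring → arene.
  CH2CONHCH2: –C(=O)–N– linkage → amide (the N is not an amine).
  CH(NHCOCH3): pendant –NHC(=O)CH3: N bonded to a carbonyl → amide (not amine).
  CH(CONH2): pendant –CONH2: carbonyl C bonded to C and N → amide.
  C≡CH: C≡C triple bond → alkyne.
Alkene appears at: CH(CH=CH2), CH=CH → 2.

2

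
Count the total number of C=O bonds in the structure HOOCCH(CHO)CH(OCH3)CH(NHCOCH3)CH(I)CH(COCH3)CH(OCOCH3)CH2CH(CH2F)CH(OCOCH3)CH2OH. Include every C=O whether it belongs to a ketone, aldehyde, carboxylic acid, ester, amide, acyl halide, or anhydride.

HOOC: carboxylic acid, 1 C=O (running total 1).
CH(CHO): aldehyde, 1 C=O (running total 2).
CH(NHCOCH3): amide, 1 C=O (running total 3).
CH(COCH3): ketone, 1 C=O (running total 4).
CH(OCOCH3): ester, 1 C=O (running total 5).
CH(OCOCH3): ester, 1 C=O (running total 6).

6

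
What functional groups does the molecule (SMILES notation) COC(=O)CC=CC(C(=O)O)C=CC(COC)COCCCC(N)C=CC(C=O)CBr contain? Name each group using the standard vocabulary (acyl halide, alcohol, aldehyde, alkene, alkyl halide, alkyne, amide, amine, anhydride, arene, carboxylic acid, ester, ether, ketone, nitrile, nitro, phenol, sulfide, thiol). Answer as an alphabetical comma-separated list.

aldehyde, alkene, alkyl halide, amine, carboxylic acid, ester, ether

CH3O–C(=O)–: carbonyl C bonded to C and to –OCH3 → ester (not ketone + ether).
C=C double bond → alkene.
pendant –COOH: carbonyl C bonded to C and –OH → carboxylic acid.
C=C double bond → alkene.
pendant –CH2OCH3: C–O–C linkage → ether.
C–O–C with sp³ carbons on both sides and no adjacent C=O → ether.
–NH2 on an sp³ carbon with no adjacent C=O → amine.
C=C double bond → alkene.
pendant –CHO: carbonyl C bonded to C and H → aldehyde.
halogen on an sp³ carbon → alkyl halide.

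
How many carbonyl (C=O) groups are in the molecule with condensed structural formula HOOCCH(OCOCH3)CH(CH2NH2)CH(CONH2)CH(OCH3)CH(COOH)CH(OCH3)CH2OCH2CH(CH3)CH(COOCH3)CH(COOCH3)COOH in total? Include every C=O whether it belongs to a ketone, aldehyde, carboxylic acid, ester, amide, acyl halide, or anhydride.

7

HOOC: carboxylic acid, 1 C=O (running total 1).
CH(OCOCH3): ester, 1 C=O (running total 2).
CH(CONH2): amide, 1 C=O (running total 3).
CH(COOH): carboxylic acid, 1 C=O (running total 4).
CH(COOCH3): ester, 1 C=O (running total 5).
CH(COOCH3): ester, 1 C=O (running total 6).
COOH: carboxylic acid, 1 C=O (running total 7).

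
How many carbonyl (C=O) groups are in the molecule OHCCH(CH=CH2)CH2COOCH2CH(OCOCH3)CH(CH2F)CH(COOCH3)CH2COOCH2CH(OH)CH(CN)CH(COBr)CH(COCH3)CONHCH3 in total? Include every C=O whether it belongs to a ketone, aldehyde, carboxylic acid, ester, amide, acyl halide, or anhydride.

8

OHC: aldehyde, 1 C=O (running total 1).
CH2COOCH2: ester, 1 C=O (running total 2).
CH(OCOCH3): ester, 1 C=O (running total 3).
CH(COOCH3): ester, 1 C=O (running total 4).
CH2COOCH2: ester, 1 C=O (running total 5).
CH(COBr): acyl halide, 1 C=O (running total 6).
CH(COCH3): ketone, 1 C=O (running total 7).
CONHCH3: amide, 1 C=O (running total 8).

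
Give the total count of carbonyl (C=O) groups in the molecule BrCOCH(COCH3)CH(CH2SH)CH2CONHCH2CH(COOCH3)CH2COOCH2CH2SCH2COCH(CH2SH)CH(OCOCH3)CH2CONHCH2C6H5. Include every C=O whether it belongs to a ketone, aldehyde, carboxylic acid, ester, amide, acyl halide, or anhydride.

BrCO: acyl halide, 1 C=O (running total 1).
CH(COCH3): ketone, 1 C=O (running total 2).
CH2CONHCH2: amide, 1 C=O (running total 3).
CH(COOCH3): ester, 1 C=O (running total 4).
CH2COOCH2: ester, 1 C=O (running total 5).
CO: ketone, 1 C=O (running total 6).
CH(OCOCH3): ester, 1 C=O (running total 7).
CH2CONHCH2: amide, 1 C=O (running total 8).

8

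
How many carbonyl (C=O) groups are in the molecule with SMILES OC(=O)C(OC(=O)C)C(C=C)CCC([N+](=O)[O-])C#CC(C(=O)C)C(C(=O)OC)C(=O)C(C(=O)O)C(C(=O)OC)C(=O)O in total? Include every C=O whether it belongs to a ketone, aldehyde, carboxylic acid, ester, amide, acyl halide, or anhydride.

8

HOOC: carboxylic acid, 1 C=O (running total 1).
CH(OCOCH3): ester, 1 C=O (running total 2).
CH(COCH3): ketone, 1 C=O (running total 3).
CH(COOCH3): ester, 1 C=O (running total 4).
CO: ketone, 1 C=O (running total 5).
CH(COOH): carboxylic acid, 1 C=O (running total 6).
CH(COOCH3): ester, 1 C=O (running total 7).
COOH: carboxylic acid, 1 C=O (running total 8).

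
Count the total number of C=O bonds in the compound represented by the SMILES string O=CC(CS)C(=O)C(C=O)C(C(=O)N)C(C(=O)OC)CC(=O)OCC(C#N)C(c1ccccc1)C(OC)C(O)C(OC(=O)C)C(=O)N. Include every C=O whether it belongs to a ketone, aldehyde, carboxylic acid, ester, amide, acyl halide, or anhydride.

8

OHC: aldehyde, 1 C=O (running total 1).
CO: ketone, 1 C=O (running total 2).
CH(CHO): aldehyde, 1 C=O (running total 3).
CH(CONH2): amide, 1 C=O (running total 4).
CH(COOCH3): ester, 1 C=O (running total 5).
CH2COOCH2: ester, 1 C=O (running total 6).
CH(OCOCH3): ester, 1 C=O (running total 7).
CONH2: amide, 1 C=O (running total 8).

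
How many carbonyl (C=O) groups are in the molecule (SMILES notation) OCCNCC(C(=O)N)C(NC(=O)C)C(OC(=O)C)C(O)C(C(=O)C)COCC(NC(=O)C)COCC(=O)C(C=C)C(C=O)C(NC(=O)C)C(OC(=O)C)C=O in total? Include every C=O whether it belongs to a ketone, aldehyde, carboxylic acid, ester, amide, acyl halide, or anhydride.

CH(CONH2): amide, 1 C=O (running total 1).
CH(NHCOCH3): amide, 1 C=O (running total 2).
CH(OCOCH3): ester, 1 C=O (running total 3).
CH(COCH3): ketone, 1 C=O (running total 4).
CH(NHCOCH3): amide, 1 C=O (running total 5).
CO: ketone, 1 C=O (running total 6).
CH(CHO): aldehyde, 1 C=O (running total 7).
CH(NHCOCH3): amide, 1 C=O (running total 8).
CH(OCOCH3): ester, 1 C=O (running total 9).
CHO: aldehyde, 1 C=O (running total 10).

10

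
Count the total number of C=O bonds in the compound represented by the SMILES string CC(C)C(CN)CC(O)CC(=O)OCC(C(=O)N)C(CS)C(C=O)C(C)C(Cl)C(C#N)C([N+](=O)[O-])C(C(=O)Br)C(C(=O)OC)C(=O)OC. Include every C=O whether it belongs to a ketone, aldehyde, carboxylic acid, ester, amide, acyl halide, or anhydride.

CH2COOCH2: ester, 1 C=O (running total 1).
CH(CONH2): amide, 1 C=O (running total 2).
CH(CHO): aldehyde, 1 C=O (running total 3).
CH(COBr): acyl halide, 1 C=O (running total 4).
CH(COOCH3): ester, 1 C=O (running total 5).
COOCH3: ester, 1 C=O (running total 6).

6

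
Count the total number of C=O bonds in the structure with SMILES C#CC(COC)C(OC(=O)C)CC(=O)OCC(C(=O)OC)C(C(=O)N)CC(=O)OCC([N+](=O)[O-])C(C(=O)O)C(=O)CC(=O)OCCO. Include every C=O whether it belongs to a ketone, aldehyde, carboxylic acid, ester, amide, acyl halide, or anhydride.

CH(OCOCH3): ester, 1 C=O (running total 1).
CH2COOCH2: ester, 1 C=O (running total 2).
CH(COOCH3): ester, 1 C=O (running total 3).
CH(CONH2): amide, 1 C=O (running total 4).
CH2COOCH2: ester, 1 C=O (running total 5).
CH(COOH): carboxylic acid, 1 C=O (running total 6).
CO: ketone, 1 C=O (running total 7).
CH2COOCH2: ester, 1 C=O (running total 8).

8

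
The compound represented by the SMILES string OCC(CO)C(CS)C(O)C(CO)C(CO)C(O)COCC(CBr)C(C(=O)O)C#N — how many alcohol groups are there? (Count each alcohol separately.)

Reading the structure from left to right:
  HOCH2: HO– on an sp³ carbon → alcohol.
  CH(CH2OH): pendant –CH2OH on an sp³ backbone C → alcohol.
  CH(CH2SH): pendant –CH2SH → thiol.
  CH(OH): –OH on an sp³ carbon → alcohol (secondary).
  CH(CH2OH): pendant –CH2OH on an sp³ backbone C → alcohol.
  CH(CH2OH): pendant –CH2OH on an sp³ backbone C → alcohol.
  CH(OH): –OH on an sp³ carbon → alcohol (secondary).
  CH2OCH2: C–O–C with sp³ carbons on both sides and no adjacent C=O → ether.
  CH(CH2Br): pendant –CH2X: halogen on sp³ carbon → alkyl halide.
  CH(COOH): pendant –COOH: carbonyl C bonded to C and –OH → carboxylic acid.
  CN: –C≡N: carbon triple-bonded to nitrogen → nitrile.
Alcohol appears at: HOCH2, CH(CH2OH), CH(OH), CH(CH2OH), CH(CH2OH), CH(OH) → 6.

6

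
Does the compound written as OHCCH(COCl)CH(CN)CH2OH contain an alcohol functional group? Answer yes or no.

terminal –CHO: carbonyl C bonded to H and C → aldehyde.
pendant –C(=O)X: carbonyl C bonded to C and halogen → acyl halide.
pendant –C≡N: nitrile.
–OH on an sp³ carbon → alcohol.
The CH2OH segment supplies the alcohol: –OH on an sp³ carbon → alcohol.

yes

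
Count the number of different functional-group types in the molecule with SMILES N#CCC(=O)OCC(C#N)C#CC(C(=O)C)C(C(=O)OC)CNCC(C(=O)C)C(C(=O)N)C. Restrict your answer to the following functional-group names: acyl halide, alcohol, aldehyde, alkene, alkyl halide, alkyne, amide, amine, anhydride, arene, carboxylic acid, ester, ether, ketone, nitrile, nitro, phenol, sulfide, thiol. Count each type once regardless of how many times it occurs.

Working along the chain:
  N≡C: N≡C–: carbon triple-bonded to nitrogen → nitrile.
  CH2COOCH2: –C(=O)–O–C with C on the carbonyl side → ester.
  CH(CN): pendant –C≡N: nitrile.
  C≡C: C≡C triple bond → alkyne.
  CH(COCH3): pendant –COCH3: carbonyl C bonded to two carbons → ketone.
  CH(COOCH3): pendant –COOCH3: carbonyl C bonded to C and –OCH3 → ester.
  CH2NHCH2: C–N–C with sp³ carbons and no adjacent C=O → amine (secondary).
  CH(COCH3): pendant –COCH3: carbonyl C bonded to two carbons → ketone.
  CH(CONH2): pendant –CONH2: carbonyl C bonded to C and N → amide.
Distinct types present: alkyne, amide, amine, ester, ketone, nitrile.

6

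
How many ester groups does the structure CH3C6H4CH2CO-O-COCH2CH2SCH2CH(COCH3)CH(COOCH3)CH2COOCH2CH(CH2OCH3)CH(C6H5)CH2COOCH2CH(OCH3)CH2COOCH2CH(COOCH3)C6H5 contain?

para-disubstituted benzene ring → arene.
two acyl groups sharing one oxygen, –C(=O)–O–C(=O)– → anhydride.
C–S–C linkage → sulfide (thioether).
pendant –COCH3: carbonyl C bonded to two carbons → ketone.
pendant –COOCH3: carbonyl C bonded to C and –OCH3 → ester.
–C(=O)–O–C with C on the carbonyl side → ester.
pendant –CH2OCH3: C–O–C linkage → ether.
pendant –C6H5: benzene ring → arene.
–C(=O)–O–C with C on the carbonyl side → ester.
pendant –OCH3: C–O–C with sp³ C, no adjacent C=O → ether.
–C(=O)–O–C with C on the carbonyl side → ester.
pendant –COOCH3: carbonyl C bonded to C and –OCH3 → ester.
–C6H5 phenyl ring → arene.
Ester appears at: CH(COOCH3), CH2COOCH2, CH2COOCH2, CH2COOCH2, CH(COOCH3) → 5.

5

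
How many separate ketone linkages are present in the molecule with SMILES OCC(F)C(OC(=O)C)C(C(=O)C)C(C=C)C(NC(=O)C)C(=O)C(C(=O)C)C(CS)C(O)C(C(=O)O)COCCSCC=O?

HO– on an sp³ carbon → alcohol.
halogen on an sp³ carbon → alkyl halide.
pendant –OC(=O)CH3: an acyloxy group → ester.
pendant –COCH3: carbonyl C bonded to two carbons → ketone.
pendant –CH=CH2: C=C double bond → alkene.
pendant –NHC(=O)CH3: N bonded to a carbonyl → amide (not amine).
–C(=O)– with carbon on both sides → ketone.
pendant –COCH3: carbonyl C bonded to two carbons → ketone.
pendant –CH2SH → thiol.
–OH on an sp³ carbon → alcohol (secondary).
pendant –COOH: carbonyl C bonded to C and –OH → carboxylic acid.
C–O–C with sp³ carbons on both sides and no adjacent C=O → ether.
C–S–C linkage → sulfide (thioether).
terminal –CHO: carbonyl C bonded to H and C → aldehyde.
Ketone appears at: CH(COCH3), CO, CH(COCH3) → 3.

3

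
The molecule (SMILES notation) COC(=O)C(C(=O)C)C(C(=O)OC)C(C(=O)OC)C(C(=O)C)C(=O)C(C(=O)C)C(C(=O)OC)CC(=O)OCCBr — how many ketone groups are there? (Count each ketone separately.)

4

Working along the chain:
  CH3OOC: CH3O–C(=O)–: carbonyl C bonded to C and to –OCH3 → ester (not ketone + ether).
  CH(COCH3): pendant –COCH3: carbonyl C bonded to two carbons → ketone.
  CH(COOCH3): pendant –COOCH3: carbonyl C bonded to C and –OCH3 → ester.
  CH(COOCH3): pendant –COOCH3: carbonyl C bonded to C and –OCH3 → ester.
  CH(COCH3): pendant –COCH3: carbonyl C bonded to two carbons → ketone.
  CO: –C(=O)– with carbon on both sides → ketone.
  CH(COCH3): pendant –COCH3: carbonyl C bonded to two carbons → ketone.
  CH(COOCH3): pendant –COOCH3: carbonyl C bonded to C and –OCH3 → ester.
  CH2COOCH2: –C(=O)–O–C with C on the carbonyl side → ester.
  CH2Br: halogen on an sp³ carbon → alkyl halide.
Ketone appears at: CH(COCH3), CH(COCH3), CO, CH(COCH3) → 4.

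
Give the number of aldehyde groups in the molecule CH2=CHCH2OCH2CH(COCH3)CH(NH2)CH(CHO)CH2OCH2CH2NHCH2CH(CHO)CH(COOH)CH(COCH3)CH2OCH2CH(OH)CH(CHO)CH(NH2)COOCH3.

3

Working along the chain:
  CH2=CH: C=C double bond → alkene.
  CH2OCH2: C–O–C with sp³ carbons on both sides and no adjacent C=O → ether.
  CH(COCH3): pendant –COCH3: carbonyl C bonded to two carbons → ketone.
  CH(NH2): –NH2 on an sp³ carbon with no adjacent C=O → amine.
  CH(CHO): pendant –CHO: carbonyl C bonded to C and H → aldehyde.
  CH2OCH2: C–O–C with sp³ carbons on both sides and no adjacent C=O → ether.
  CH2NHCH2: C–N–C with sp³ carbons and no adjacent C=O → amine (secondary).
  CH(CHO): pendant –CHO: carbonyl C bonded to C and H → aldehyde.
  CH(COOH): pendant –COOH: carbonyl C bonded to C and –OH → carboxylic acid.
  CH(COCH3): pendant –COCH3: carbonyl C bonded to two carbons → ketone.
  CH2OCH2: C–O–C with sp³ carbons on both sides and no adjacent C=O → ether.
  CH(OH): –OH on an sp³ carbon → alcohol (secondary).
  CH(CHO): pendant –CHO: carbonyl C bonded to C and H → aldehyde.
  CH(NH2): –NH2 on an sp³ carbon with no adjacent C=O → amine.
  COOCH3: –C(=O)OCH3: carbonyl C bonded to C and to –OCH3 → ester (not ketone + ether).
Aldehyde appears at: CH(CHO), CH(CHO), CH(CHO) → 3.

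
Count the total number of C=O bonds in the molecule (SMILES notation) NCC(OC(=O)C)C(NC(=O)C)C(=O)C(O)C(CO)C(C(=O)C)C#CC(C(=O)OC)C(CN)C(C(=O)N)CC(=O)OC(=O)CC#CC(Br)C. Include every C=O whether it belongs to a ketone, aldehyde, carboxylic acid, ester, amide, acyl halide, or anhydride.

CH(OCOCH3): ester, 1 C=O (running total 1).
CH(NHCOCH3): amide, 1 C=O (running total 2).
CO: ketone, 1 C=O (running total 3).
CH(COCH3): ketone, 1 C=O (running total 4).
CH(COOCH3): ester, 1 C=O (running total 5).
CH(CONH2): amide, 1 C=O (running total 6).
CH2CO-O-COCH2: anhydride, 2 C=O (running total 8).

8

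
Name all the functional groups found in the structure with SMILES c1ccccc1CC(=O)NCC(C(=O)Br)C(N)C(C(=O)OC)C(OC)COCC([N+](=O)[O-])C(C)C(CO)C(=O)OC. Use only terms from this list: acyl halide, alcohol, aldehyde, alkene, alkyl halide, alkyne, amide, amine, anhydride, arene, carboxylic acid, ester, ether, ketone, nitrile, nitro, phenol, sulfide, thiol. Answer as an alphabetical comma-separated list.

acyl halide, alcohol, amide, amine, arene, ester, ether, nitro

C6H5– phenyl ring → arene.
–C(=O)–N– linkage → amide (the N is not an amine).
pendant –C(=O)X: carbonyl C bonded to C and halogen → acyl halide.
–NH2 on an sp³ carbon with no adjacent C=O → amine.
pendant –COOCH3: carbonyl C bonded to C and –OCH3 → ester.
pendant –OCH3: C–O–C with sp³ C, no adjacent C=O → ether.
C–O–C with sp³ carbons on both sides and no adjacent C=O → ether.
–NO2 on an sp³ carbon → nitro (the N=O is not a carbonyl).
pendant –CH2OH on an sp³ backbone C → alcohol.
–C(=O)OCH3: carbonyl C bonded to C and to –OCH3 → ester (not ketone + ether).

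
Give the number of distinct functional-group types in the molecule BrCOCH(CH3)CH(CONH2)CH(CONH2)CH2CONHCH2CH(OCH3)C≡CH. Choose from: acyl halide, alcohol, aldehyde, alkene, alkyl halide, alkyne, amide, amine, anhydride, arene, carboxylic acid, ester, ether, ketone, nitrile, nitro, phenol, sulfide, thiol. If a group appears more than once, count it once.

4

Working along the chain:
  BrCO: –C(=O)Br: carbonyl C bonded to C and to a halogen → acyl halide (not alkyl halide).
  CH(CONH2): pendant –CONH2: carbonyl C bonded to C and N → amide.
  CH(CONH2): pendant –CONH2: carbonyl C bonded to C and N → amide.
  CH2CONHCH2: –C(=O)–N– linkage → amide (the N is not an amine).
  CH(OCH3): pendant –OCH3: C–O–C with sp³ C, no adjacent C=O → ether.
  C≡CH: C≡C triple bond → alkyne.
Distinct types present: acyl halide, alkyne, amide, ether.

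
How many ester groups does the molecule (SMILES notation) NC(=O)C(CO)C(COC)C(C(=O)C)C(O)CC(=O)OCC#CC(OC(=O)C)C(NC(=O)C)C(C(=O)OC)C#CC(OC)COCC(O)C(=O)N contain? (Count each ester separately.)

Working along the chain:
  H2NCO: –C(=O)NH2: carbonyl C bonded to C and to N → amide (the N is not a separate amine).
  CH(CH2OH): pendant –CH2OH on an sp³ backbone C → alcohol.
  CH(CH2OCH3): pendant –CH2OCH3: C–O–C linkage → ether.
  CH(COCH3): pendant –COCH3: carbonyl C bonded to two carbons → ketone.
  CH(OH): –OH on an sp³ carbon → alcohol (secondary).
  CH2COOCH2: –C(=O)–O–C with C on the carbonyl side → ester.
  C≡C: C≡C triple bond → alkyne.
  CH(OCOCH3): pendant –OC(=O)CH3: an acyloxy group → ester.
  CH(NHCOCH3): pendant –NHC(=O)CH3: N bonded to a carbonyl → amide (not amine).
  CH(COOCH3): pendant –COOCH3: carbonyl C bonded to C and –OCH3 → ester.
  C≡C: C≡C triple bond → alkyne.
  CH(OCH3): pendant –OCH3: C–O–C with sp³ C, no adjacent C=O → ether.
  CH2OCH2: C–O–C with sp³ carbons on both sides and no adjacent C=O → ether.
  CH(OH): –OH on an sp³ carbon → alcohol (secondary).
  CONH2: –C(=O)NH2: carbonyl C bonded to C and to N → amide (the N is not a separate amine).
Ester appears at: CH2COOCH2, CH(OCOCH3), CH(COOCH3) → 3.

3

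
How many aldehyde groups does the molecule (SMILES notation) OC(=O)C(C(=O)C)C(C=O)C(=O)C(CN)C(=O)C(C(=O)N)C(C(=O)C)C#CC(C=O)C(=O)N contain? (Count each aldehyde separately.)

2

Taking each segment in turn:
  HOOC: –COOH: carbonyl C bonded to –OH and C → carboxylic acid (the –OH is not a separate alcohol).
  CH(COCH3): pendant –COCH3: carbonyl C bonded to two carbons → ketone.
  CH(CHO): pendant –CHO: carbonyl C bonded to C and H → aldehyde.
  CO: –C(=O)– with carbon on both sides → ketone.
  CH(CH2NH2): pendant –CH2NH2: N on sp³ C, no adjacent C=O → amine.
  CO: –C(=O)– with carbon on both sides → ketone.
  CH(CONH2): pendant –CONH2: carbonyl C bonded to C and N → amide.
  CH(COCH3): pendant –COCH3: carbonyl C bonded to two carbons → ketone.
  C≡C: C≡C triple bond → alkyne.
  CH(CHO): pendant –CHO: carbonyl C bonded to C and H → aldehyde.
  CONH2: –C(=O)NH2: carbonyl C bonded to C and to N → amide (the N is not a separate amine).
Aldehyde appears at: CH(CHO), CH(CHO) → 2.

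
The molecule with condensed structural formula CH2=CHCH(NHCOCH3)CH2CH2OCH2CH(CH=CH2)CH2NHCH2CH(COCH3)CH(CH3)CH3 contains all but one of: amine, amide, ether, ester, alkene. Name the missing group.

amide: present (CH(NHCOCH3) — pendant –NHC(=O)CH3: N bonded to a carbonyl → amide (not amine)).
ether: present (CH2OCH2 — C–O–C with sp³ carbons on both sides and no adjacent C=O → ether).
amine: present (CH2NHCH2 — C–N–C with sp³ carbons and no adjacent C=O → amine (secondary)).
alkene: present (CH2=CH — C=C double bond → alkene).
ester: no segment matches this pattern.

ester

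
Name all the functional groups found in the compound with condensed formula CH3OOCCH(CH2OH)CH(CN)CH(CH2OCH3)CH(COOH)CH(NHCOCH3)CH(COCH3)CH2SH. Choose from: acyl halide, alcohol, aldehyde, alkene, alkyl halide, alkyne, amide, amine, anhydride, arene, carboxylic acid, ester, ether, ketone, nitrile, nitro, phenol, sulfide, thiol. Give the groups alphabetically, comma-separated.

alcohol, amide, carboxylic acid, ester, ether, ketone, nitrile, thiol

Working along the chain:
  CH3OOC: CH3O–C(=O)–: carbonyl C bonded to C and to –OCH3 → ester (not ketone + ether).
  CH(CH2OH): pendant –CH2OH on an sp³ backbone C → alcohol.
  CH(CN): pendant –C≡N: nitrile.
  CH(CH2OCH3): pendant –CH2OCH3: C–O–C linkage → ether.
  CH(COOH): pendant –COOH: carbonyl C bonded to C and –OH → carboxylic acid.
  CH(NHCOCH3): pendant –NHC(=O)CH3: N bonded to a carbonyl → amide (not amine).
  CH(COCH3): pendant –COCH3: carbonyl C bonded to two carbons → ketone.
  CH2SH: –SH on an sp³ carbon → thiol.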